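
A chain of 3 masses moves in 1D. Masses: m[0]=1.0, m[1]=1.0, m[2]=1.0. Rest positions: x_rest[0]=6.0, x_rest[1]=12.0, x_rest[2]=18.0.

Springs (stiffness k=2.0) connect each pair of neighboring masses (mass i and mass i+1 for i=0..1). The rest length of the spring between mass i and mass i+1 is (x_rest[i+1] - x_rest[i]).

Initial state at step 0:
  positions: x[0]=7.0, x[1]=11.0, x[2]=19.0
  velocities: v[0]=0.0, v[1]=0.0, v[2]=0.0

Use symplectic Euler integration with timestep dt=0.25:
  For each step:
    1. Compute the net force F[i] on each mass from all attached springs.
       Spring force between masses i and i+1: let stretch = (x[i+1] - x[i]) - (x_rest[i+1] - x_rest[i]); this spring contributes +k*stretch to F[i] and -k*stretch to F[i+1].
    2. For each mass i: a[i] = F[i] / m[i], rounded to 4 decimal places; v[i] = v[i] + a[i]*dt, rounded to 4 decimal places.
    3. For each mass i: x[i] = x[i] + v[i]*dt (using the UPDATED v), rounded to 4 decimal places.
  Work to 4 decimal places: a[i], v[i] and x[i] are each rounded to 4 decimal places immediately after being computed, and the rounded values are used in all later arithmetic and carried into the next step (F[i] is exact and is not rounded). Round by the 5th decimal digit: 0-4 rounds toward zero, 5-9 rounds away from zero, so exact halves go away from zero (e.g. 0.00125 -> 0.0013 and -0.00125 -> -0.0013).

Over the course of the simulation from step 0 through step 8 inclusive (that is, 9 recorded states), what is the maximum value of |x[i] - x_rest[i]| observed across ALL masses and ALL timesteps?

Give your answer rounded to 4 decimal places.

Answer: 1.6788

Derivation:
Step 0: x=[7.0000 11.0000 19.0000] v=[0.0000 0.0000 0.0000]
Step 1: x=[6.7500 11.5000 18.7500] v=[-1.0000 2.0000 -1.0000]
Step 2: x=[6.3438 12.3125 18.3438] v=[-1.6250 3.2500 -1.6250]
Step 3: x=[5.9336 13.1328 17.9336] v=[-1.6407 3.2813 -1.6407]
Step 4: x=[5.6733 13.6533 17.6733] v=[-1.0411 2.0821 -1.0411]
Step 5: x=[5.6605 13.6788 17.6605] v=[-0.0511 0.1021 -0.0511]
Step 6: x=[5.9000 13.1998 17.9000] v=[0.9581 -1.9162 0.9581]
Step 7: x=[6.3020 12.3958 18.3020] v=[1.6080 -3.2160 1.6080]
Step 8: x=[6.7157 11.5684 18.7157] v=[1.6549 -3.3098 1.6549]
Max displacement = 1.6788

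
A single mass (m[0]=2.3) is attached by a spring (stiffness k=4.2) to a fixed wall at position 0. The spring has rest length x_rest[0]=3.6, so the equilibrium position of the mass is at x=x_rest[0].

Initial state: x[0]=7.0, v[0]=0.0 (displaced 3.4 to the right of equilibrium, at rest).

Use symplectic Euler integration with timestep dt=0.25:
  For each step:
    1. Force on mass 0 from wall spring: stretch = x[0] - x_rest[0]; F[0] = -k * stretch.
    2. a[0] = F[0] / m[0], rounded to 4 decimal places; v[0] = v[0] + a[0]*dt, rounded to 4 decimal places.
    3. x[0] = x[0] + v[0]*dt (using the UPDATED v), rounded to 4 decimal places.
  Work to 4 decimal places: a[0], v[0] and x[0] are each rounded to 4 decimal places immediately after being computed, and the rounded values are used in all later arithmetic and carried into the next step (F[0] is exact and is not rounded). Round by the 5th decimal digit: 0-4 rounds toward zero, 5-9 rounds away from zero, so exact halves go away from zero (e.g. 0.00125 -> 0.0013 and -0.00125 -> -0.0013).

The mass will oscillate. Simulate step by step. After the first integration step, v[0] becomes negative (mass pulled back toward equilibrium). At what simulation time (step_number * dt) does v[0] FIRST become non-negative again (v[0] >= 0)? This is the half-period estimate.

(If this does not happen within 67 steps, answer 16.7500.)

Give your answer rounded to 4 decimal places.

Step 0: x=[7.0000] v=[0.0000]
Step 1: x=[6.6120] v=[-1.5522]
Step 2: x=[5.8802] v=[-2.9273]
Step 3: x=[4.8881] v=[-3.9683]
Step 4: x=[3.7490] v=[-4.5564]
Step 5: x=[2.5929] v=[-4.6244]
Step 6: x=[1.5518] v=[-4.1646]
Step 7: x=[0.7444] v=[-3.2296]
Step 8: x=[0.2629] v=[-1.9260]
Step 9: x=[0.1623] v=[-0.4026]
Step 10: x=[0.4540] v=[1.1668]
First v>=0 after going negative at step 10, time=2.5000

Answer: 2.5000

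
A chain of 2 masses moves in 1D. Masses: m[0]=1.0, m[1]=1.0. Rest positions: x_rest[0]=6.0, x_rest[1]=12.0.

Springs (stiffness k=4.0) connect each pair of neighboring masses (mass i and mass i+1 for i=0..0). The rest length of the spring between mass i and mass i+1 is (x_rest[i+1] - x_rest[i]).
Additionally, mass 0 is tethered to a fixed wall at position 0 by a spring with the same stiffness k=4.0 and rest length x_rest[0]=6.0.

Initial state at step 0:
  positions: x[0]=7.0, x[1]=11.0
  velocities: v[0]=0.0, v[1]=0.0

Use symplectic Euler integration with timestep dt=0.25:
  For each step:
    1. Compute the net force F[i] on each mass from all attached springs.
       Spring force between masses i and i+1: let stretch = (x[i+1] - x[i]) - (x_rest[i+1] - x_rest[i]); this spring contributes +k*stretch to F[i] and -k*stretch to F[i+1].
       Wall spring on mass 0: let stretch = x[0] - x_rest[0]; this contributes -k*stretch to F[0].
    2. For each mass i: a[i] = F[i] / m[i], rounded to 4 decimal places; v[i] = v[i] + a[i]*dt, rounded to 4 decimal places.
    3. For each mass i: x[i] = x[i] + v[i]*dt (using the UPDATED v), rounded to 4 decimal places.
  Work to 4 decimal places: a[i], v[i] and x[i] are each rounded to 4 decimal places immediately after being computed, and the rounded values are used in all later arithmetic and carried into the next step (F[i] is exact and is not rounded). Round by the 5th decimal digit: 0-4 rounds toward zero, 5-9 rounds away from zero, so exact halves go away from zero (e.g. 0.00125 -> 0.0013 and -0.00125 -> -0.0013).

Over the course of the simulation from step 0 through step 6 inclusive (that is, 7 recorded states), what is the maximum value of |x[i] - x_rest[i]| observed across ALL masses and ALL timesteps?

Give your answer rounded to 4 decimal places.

Answer: 1.3281

Derivation:
Step 0: x=[7.0000 11.0000] v=[0.0000 0.0000]
Step 1: x=[6.2500 11.5000] v=[-3.0000 2.0000]
Step 2: x=[5.2500 12.1875] v=[-4.0000 2.7500]
Step 3: x=[4.6719 12.6406] v=[-2.3125 1.8125]
Step 4: x=[4.9180 12.6016] v=[0.9843 -0.1562]
Step 5: x=[5.8555 12.1417] v=[3.7499 -1.8398]
Step 6: x=[6.9007 11.6102] v=[4.1806 -2.1260]
Max displacement = 1.3281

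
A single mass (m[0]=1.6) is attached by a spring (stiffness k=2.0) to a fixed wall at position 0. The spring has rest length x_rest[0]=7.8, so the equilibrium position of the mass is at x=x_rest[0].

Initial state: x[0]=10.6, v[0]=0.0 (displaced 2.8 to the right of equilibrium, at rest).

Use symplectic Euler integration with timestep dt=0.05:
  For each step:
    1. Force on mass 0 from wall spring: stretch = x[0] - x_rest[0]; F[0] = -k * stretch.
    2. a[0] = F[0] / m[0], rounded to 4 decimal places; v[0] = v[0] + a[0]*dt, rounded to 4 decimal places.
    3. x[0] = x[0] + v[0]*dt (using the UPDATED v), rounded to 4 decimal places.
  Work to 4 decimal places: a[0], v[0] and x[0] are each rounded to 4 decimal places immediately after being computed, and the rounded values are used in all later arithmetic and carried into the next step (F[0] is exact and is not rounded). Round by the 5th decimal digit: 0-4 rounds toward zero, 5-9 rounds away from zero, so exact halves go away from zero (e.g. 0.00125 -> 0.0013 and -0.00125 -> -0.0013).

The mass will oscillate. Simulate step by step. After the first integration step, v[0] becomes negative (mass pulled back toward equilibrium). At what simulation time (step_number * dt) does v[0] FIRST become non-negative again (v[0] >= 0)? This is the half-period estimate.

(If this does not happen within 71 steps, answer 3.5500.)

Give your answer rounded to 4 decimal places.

Step 0: x=[10.6000] v=[0.0000]
Step 1: x=[10.5913] v=[-0.1750]
Step 2: x=[10.5738] v=[-0.3495]
Step 3: x=[10.5477] v=[-0.5229]
Step 4: x=[10.5130] v=[-0.6946]
Step 5: x=[10.4698] v=[-0.8642]
Step 6: x=[10.4182] v=[-1.0311]
Step 7: x=[10.3585] v=[-1.1947]
Step 8: x=[10.2908] v=[-1.3546]
Step 9: x=[10.2153] v=[-1.5103]
Step 10: x=[10.1322] v=[-1.6613]
Step 11: x=[10.0418] v=[-1.8071]
Step 12: x=[9.9444] v=[-1.9472]
Step 13: x=[9.8403] v=[-2.0812]
Step 14: x=[9.7299] v=[-2.2087]
Step 15: x=[9.6134] v=[-2.3293]
Step 16: x=[9.4913] v=[-2.4426]
Step 17: x=[9.3639] v=[-2.5483]
Step 18: x=[9.2316] v=[-2.6460]
Step 19: x=[9.0948] v=[-2.7355]
Step 20: x=[8.9540] v=[-2.8164]
Step 21: x=[8.8096] v=[-2.8885]
Step 22: x=[8.6620] v=[-2.9516]
Step 23: x=[8.5117] v=[-3.0055]
Step 24: x=[8.3592] v=[-3.0500]
Step 25: x=[8.2050] v=[-3.0850]
Step 26: x=[8.0495] v=[-3.1103]
Step 27: x=[7.8932] v=[-3.1259]
Step 28: x=[7.7366] v=[-3.1317]
Step 29: x=[7.5802] v=[-3.1277]
Step 30: x=[7.4245] v=[-3.1140]
Step 31: x=[7.2700] v=[-3.0905]
Step 32: x=[7.1171] v=[-3.0574]
Step 33: x=[6.9664] v=[-3.0147]
Step 34: x=[6.8183] v=[-2.9626]
Step 35: x=[6.6732] v=[-2.9012]
Step 36: x=[6.5317] v=[-2.8308]
Step 37: x=[6.3941] v=[-2.7515]
Step 38: x=[6.2609] v=[-2.6636]
Step 39: x=[6.1325] v=[-2.5674]
Step 40: x=[6.0093] v=[-2.4632]
Step 41: x=[5.8917] v=[-2.3513]
Step 42: x=[5.7801] v=[-2.2320]
Step 43: x=[5.6748] v=[-2.1058]
Step 44: x=[5.5762] v=[-1.9730]
Step 45: x=[5.4845] v=[-1.8340]
Step 46: x=[5.4000] v=[-1.6893]
Step 47: x=[5.3230] v=[-1.5393]
Step 48: x=[5.2538] v=[-1.3845]
Step 49: x=[5.1925] v=[-1.2254]
Step 50: x=[5.1394] v=[-1.0624]
Step 51: x=[5.0946] v=[-0.8961]
Step 52: x=[5.0583] v=[-0.7270]
Step 53: x=[5.0305] v=[-0.5556]
Step 54: x=[5.0114] v=[-0.3825]
Step 55: x=[5.0010] v=[-0.2082]
Step 56: x=[4.9993] v=[-0.0333]
Step 57: x=[5.0064] v=[0.1417]
First v>=0 after going negative at step 57, time=2.8500

Answer: 2.8500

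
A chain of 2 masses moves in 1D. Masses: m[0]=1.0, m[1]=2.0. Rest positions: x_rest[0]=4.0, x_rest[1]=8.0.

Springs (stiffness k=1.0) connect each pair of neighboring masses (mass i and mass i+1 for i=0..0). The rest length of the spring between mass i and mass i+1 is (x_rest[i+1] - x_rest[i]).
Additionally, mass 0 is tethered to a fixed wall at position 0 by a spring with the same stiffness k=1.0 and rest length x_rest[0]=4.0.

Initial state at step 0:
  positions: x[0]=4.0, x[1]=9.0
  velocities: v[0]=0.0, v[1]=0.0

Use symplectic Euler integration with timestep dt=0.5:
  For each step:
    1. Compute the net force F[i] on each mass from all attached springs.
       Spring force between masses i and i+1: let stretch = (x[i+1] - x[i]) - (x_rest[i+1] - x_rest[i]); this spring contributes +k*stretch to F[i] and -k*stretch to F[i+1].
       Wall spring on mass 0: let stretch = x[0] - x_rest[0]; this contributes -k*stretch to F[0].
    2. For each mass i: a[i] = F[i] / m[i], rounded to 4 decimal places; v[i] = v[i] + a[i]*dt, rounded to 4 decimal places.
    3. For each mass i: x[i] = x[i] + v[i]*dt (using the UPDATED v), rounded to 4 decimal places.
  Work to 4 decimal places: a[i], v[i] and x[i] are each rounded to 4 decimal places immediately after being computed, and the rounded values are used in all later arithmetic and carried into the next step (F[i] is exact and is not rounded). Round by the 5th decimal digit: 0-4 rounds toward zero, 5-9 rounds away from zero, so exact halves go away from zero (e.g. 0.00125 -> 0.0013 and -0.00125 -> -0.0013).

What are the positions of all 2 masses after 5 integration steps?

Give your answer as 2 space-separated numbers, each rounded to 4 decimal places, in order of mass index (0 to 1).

Step 0: x=[4.0000 9.0000] v=[0.0000 0.0000]
Step 1: x=[4.2500 8.8750] v=[0.5000 -0.2500]
Step 2: x=[4.5938 8.6719] v=[0.6875 -0.4063]
Step 3: x=[4.8087 8.4590] v=[0.4297 -0.4259]
Step 4: x=[4.7340 8.2898] v=[-0.1495 -0.3385]
Step 5: x=[4.3647 8.1761] v=[-0.7386 -0.2275]

Answer: 4.3647 8.1761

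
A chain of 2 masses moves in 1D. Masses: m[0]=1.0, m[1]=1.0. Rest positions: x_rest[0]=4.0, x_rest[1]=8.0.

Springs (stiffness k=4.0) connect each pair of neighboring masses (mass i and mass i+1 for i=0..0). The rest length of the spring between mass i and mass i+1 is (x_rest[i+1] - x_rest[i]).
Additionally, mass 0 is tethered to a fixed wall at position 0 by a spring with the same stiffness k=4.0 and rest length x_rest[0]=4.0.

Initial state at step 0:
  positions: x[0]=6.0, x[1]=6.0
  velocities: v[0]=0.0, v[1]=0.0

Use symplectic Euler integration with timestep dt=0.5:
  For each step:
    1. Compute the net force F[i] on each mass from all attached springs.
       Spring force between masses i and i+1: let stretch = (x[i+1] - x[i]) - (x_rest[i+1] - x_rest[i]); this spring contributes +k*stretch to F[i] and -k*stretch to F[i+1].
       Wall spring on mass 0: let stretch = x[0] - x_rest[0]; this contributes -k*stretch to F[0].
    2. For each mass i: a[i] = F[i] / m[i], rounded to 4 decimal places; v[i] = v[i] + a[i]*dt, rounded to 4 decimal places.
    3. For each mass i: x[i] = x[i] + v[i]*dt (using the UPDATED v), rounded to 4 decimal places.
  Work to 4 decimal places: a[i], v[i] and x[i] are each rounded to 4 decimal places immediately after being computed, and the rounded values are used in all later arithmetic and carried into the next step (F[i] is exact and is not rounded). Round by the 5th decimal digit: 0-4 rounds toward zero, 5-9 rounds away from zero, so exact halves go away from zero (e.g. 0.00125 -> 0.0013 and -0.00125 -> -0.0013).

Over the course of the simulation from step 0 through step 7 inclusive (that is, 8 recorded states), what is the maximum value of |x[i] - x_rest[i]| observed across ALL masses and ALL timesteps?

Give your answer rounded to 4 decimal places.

Step 0: x=[6.0000 6.0000] v=[0.0000 0.0000]
Step 1: x=[0.0000 10.0000] v=[-12.0000 8.0000]
Step 2: x=[4.0000 8.0000] v=[8.0000 -4.0000]
Step 3: x=[8.0000 6.0000] v=[8.0000 -4.0000]
Step 4: x=[2.0000 10.0000] v=[-12.0000 8.0000]
Step 5: x=[2.0000 10.0000] v=[0.0000 0.0000]
Step 6: x=[8.0000 6.0000] v=[12.0000 -8.0000]
Step 7: x=[4.0000 8.0000] v=[-8.0000 4.0000]
Max displacement = 4.0000

Answer: 4.0000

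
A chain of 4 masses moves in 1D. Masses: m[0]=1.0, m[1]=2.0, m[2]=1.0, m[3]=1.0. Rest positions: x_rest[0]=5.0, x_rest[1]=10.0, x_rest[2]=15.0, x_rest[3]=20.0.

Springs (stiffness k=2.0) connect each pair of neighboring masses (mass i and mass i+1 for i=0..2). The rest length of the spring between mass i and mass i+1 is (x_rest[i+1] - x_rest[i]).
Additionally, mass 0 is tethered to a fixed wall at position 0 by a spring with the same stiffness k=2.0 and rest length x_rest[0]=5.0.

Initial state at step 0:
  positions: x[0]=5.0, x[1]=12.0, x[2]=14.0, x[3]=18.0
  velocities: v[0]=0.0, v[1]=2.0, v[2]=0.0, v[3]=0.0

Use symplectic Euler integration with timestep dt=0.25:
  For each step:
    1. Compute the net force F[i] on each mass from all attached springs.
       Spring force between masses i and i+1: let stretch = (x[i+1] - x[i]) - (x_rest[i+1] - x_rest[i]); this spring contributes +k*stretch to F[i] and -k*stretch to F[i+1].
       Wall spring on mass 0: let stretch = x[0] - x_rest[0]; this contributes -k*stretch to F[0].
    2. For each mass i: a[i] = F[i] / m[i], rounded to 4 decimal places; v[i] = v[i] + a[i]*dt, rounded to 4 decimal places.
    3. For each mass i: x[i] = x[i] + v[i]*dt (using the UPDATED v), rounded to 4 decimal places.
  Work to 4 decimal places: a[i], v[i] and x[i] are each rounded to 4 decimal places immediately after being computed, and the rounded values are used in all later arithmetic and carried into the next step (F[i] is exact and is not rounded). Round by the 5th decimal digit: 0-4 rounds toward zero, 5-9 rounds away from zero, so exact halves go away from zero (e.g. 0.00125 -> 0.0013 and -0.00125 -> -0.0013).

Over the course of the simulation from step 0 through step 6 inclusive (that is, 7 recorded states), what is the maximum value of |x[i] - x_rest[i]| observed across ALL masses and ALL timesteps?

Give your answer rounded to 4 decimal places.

Step 0: x=[5.0000 12.0000 14.0000 18.0000] v=[0.0000 2.0000 0.0000 0.0000]
Step 1: x=[5.2500 12.1875 14.2500 18.1250] v=[1.0000 0.7500 1.0000 0.5000]
Step 2: x=[5.7110 12.0703 14.7266 18.3906] v=[1.8438 -0.4688 1.9063 1.0625]
Step 3: x=[6.2530 11.7217 15.3292 18.8232] v=[2.1680 -1.3946 2.4102 1.7305]
Step 4: x=[6.6970 11.2567 15.9176 19.4441] v=[1.7759 -1.8599 2.3535 2.4835]
Step 5: x=[6.8738 10.7981 16.3642 20.2492] v=[0.7073 -1.8346 1.7863 3.2203]
Step 6: x=[6.6819 10.4421 16.6007 21.1937] v=[-0.7675 -1.4242 0.9458 3.7778]
Max displacement = 2.1875

Answer: 2.1875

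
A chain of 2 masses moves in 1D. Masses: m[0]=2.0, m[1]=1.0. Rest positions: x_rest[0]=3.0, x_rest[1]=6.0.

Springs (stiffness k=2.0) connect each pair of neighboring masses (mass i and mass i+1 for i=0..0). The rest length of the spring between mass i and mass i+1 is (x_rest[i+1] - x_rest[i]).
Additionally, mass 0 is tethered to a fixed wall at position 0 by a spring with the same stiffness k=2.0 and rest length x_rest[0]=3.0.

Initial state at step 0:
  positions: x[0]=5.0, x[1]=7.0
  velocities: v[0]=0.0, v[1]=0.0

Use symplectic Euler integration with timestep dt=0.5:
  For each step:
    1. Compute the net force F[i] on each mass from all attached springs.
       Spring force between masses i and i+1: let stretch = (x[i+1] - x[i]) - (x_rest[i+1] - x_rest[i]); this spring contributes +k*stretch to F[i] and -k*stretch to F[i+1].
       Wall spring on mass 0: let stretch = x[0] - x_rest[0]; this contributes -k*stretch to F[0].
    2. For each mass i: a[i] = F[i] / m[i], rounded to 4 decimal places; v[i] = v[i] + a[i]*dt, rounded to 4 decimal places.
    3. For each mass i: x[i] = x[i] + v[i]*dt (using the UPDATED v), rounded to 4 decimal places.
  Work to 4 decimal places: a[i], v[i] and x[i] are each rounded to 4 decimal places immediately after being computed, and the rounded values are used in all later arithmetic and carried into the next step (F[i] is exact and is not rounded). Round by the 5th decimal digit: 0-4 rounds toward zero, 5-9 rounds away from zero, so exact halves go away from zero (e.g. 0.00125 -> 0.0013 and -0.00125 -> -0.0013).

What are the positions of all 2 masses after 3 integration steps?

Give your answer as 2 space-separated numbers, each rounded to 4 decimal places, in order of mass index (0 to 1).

Step 0: x=[5.0000 7.0000] v=[0.0000 0.0000]
Step 1: x=[4.2500 7.5000] v=[-1.5000 1.0000]
Step 2: x=[3.2500 7.8750] v=[-2.0000 0.7500]
Step 3: x=[2.5938 7.4375] v=[-1.3125 -0.8750]

Answer: 2.5938 7.4375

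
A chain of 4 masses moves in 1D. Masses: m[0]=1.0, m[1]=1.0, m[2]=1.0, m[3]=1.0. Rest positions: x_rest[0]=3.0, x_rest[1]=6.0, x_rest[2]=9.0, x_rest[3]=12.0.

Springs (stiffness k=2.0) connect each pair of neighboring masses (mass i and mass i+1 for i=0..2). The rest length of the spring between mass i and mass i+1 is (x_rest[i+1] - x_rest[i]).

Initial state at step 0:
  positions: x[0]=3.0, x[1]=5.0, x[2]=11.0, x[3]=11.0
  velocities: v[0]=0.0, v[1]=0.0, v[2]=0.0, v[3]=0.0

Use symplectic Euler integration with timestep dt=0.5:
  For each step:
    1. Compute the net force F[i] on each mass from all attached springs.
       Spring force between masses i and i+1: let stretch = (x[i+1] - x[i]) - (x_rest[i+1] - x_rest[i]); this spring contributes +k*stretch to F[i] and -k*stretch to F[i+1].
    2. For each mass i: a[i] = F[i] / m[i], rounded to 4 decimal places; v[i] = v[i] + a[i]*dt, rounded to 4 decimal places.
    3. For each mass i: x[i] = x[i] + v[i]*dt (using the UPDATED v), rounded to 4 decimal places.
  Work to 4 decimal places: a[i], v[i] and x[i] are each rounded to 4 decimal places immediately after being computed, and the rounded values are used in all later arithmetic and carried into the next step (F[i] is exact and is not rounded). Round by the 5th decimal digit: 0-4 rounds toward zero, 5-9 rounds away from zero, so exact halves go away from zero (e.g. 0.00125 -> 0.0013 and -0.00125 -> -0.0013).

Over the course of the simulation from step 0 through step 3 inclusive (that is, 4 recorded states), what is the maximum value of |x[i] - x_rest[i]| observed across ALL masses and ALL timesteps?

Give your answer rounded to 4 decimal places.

Answer: 2.2500

Derivation:
Step 0: x=[3.0000 5.0000 11.0000 11.0000] v=[0.0000 0.0000 0.0000 0.0000]
Step 1: x=[2.5000 7.0000 8.0000 12.5000] v=[-1.0000 4.0000 -6.0000 3.0000]
Step 2: x=[2.7500 7.2500 6.7500 13.2500] v=[0.5000 0.5000 -2.5000 1.5000]
Step 3: x=[3.7500 5.0000 9.0000 12.2500] v=[2.0000 -4.5000 4.5000 -2.0000]
Max displacement = 2.2500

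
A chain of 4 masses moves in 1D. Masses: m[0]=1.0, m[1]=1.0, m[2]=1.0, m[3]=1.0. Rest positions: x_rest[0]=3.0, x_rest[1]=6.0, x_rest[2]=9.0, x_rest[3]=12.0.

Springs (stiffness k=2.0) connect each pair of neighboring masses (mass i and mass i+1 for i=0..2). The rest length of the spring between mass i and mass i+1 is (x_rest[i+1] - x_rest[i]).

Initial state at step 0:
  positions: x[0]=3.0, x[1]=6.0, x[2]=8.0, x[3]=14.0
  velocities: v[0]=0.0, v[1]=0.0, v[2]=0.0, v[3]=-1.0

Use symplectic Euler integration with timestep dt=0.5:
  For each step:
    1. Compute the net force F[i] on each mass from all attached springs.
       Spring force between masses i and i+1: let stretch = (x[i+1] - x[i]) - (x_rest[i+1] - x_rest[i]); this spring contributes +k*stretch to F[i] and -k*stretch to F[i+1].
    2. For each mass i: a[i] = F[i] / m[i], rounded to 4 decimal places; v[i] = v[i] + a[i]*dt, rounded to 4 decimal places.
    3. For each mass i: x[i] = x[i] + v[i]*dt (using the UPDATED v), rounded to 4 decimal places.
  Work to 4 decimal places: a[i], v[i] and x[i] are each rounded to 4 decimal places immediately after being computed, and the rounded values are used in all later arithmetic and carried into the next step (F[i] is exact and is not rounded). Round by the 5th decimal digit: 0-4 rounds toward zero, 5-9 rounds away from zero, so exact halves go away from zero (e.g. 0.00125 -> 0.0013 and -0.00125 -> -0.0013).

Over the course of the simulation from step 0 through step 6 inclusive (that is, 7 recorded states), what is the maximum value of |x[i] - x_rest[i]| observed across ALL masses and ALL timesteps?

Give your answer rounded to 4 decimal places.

Answer: 2.0937

Derivation:
Step 0: x=[3.0000 6.0000 8.0000 14.0000] v=[0.0000 0.0000 0.0000 -1.0000]
Step 1: x=[3.0000 5.5000 10.0000 12.0000] v=[0.0000 -1.0000 4.0000 -4.0000]
Step 2: x=[2.7500 6.0000 10.7500 10.5000] v=[-0.5000 1.0000 1.5000 -3.0000]
Step 3: x=[2.6250 7.2500 9.0000 10.6250] v=[-0.2500 2.5000 -3.5000 0.2500]
Step 4: x=[3.3125 7.0625 7.1875 11.4375] v=[1.3750 -0.3750 -3.6250 1.6250]
Step 5: x=[4.3750 5.0625 7.4375 11.6250] v=[2.1250 -4.0000 0.5000 0.3750]
Step 6: x=[4.2813 3.9063 8.5938 11.2188] v=[-0.1875 -2.3125 2.3125 -0.8125]
Max displacement = 2.0937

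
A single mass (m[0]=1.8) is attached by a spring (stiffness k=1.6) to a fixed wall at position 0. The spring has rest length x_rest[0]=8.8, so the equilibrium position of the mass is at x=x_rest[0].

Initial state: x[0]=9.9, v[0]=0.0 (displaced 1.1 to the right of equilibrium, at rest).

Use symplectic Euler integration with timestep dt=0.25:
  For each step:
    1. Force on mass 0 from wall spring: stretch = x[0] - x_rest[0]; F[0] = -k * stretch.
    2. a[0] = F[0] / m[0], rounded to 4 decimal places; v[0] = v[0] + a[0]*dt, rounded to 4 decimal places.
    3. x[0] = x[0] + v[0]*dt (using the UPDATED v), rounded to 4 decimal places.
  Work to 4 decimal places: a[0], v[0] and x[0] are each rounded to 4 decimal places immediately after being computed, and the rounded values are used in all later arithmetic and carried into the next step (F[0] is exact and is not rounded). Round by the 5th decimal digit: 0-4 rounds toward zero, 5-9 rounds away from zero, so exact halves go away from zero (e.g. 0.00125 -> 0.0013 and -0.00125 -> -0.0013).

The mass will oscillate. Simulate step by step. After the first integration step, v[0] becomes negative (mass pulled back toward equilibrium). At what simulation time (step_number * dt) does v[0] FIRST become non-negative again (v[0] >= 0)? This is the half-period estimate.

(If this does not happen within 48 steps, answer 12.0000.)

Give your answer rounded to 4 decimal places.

Step 0: x=[9.9000] v=[0.0000]
Step 1: x=[9.8389] v=[-0.2445]
Step 2: x=[9.7201] v=[-0.4754]
Step 3: x=[9.5501] v=[-0.6799]
Step 4: x=[9.3385] v=[-0.8466]
Step 5: x=[9.0969] v=[-0.9663]
Step 6: x=[8.8388] v=[-1.0323]
Step 7: x=[8.5786] v=[-1.0409]
Step 8: x=[8.3307] v=[-0.9917]
Step 9: x=[8.1089] v=[-0.8874]
Step 10: x=[7.9255] v=[-0.7338]
Step 11: x=[7.7906] v=[-0.5395]
Step 12: x=[7.7118] v=[-0.3152]
Step 13: x=[7.6935] v=[-0.0734]
Step 14: x=[7.7366] v=[0.1725]
First v>=0 after going negative at step 14, time=3.5000

Answer: 3.5000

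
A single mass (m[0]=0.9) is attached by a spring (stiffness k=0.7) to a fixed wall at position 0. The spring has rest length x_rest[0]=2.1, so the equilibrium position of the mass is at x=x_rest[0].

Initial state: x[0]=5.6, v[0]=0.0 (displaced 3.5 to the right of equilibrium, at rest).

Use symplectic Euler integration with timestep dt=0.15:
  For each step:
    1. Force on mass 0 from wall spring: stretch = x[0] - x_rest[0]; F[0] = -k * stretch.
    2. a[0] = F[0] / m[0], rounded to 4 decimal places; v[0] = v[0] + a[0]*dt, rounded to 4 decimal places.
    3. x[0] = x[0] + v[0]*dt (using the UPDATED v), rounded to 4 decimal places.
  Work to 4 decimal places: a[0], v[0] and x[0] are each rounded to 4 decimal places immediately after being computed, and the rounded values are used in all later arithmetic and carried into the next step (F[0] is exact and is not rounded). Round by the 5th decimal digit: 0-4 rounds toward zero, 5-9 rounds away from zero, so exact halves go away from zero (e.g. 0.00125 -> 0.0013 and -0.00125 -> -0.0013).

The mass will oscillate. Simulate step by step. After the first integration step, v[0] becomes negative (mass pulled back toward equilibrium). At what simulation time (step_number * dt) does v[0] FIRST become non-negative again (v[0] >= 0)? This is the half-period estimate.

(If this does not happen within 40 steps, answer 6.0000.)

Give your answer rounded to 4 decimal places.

Step 0: x=[5.6000] v=[0.0000]
Step 1: x=[5.5388] v=[-0.4083]
Step 2: x=[5.4174] v=[-0.8095]
Step 3: x=[5.2379] v=[-1.1965]
Step 4: x=[5.0035] v=[-1.5626]
Step 5: x=[4.7183] v=[-1.9013]
Step 6: x=[4.3873] v=[-2.2068]
Step 7: x=[4.0162] v=[-2.4737]
Step 8: x=[3.6116] v=[-2.6973]
Step 9: x=[3.1805] v=[-2.8737]
Step 10: x=[2.7305] v=[-2.9998]
Step 11: x=[2.2695] v=[-3.0734]
Step 12: x=[1.8055] v=[-3.0932]
Step 13: x=[1.3467] v=[-3.0588]
Step 14: x=[0.9011] v=[-2.9709]
Step 15: x=[0.4765] v=[-2.8310]
Step 16: x=[0.0803] v=[-2.6416]
Step 17: x=[-0.2806] v=[-2.4060]
Step 18: x=[-0.5998] v=[-2.1283]
Step 19: x=[-0.8718] v=[-1.8133]
Step 20: x=[-1.0918] v=[-1.4666]
Step 21: x=[-1.2559] v=[-1.0942]
Step 22: x=[-1.3613] v=[-0.7027]
Step 23: x=[-1.4061] v=[-0.2989]
Step 24: x=[-1.3896] v=[0.1102]
First v>=0 after going negative at step 24, time=3.6000

Answer: 3.6000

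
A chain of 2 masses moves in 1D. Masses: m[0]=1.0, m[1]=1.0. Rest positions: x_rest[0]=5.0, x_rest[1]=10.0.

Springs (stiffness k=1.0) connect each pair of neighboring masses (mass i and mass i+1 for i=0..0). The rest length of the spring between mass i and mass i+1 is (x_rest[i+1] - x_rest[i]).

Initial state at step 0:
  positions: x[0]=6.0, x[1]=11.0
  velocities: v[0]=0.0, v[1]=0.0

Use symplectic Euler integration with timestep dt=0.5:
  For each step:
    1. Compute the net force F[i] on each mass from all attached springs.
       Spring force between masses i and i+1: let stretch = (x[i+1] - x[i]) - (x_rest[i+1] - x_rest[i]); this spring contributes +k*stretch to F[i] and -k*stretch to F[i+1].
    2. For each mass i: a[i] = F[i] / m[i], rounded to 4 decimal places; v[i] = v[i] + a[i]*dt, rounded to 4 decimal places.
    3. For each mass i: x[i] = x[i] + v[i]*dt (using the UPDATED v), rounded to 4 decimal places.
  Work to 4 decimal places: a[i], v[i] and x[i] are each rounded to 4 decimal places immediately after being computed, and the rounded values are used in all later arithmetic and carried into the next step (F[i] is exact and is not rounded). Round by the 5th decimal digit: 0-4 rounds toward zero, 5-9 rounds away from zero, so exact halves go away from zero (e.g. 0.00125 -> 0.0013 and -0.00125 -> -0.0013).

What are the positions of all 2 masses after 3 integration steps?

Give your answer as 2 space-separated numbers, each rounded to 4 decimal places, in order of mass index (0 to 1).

Step 0: x=[6.0000 11.0000] v=[0.0000 0.0000]
Step 1: x=[6.0000 11.0000] v=[0.0000 0.0000]
Step 2: x=[6.0000 11.0000] v=[0.0000 0.0000]
Step 3: x=[6.0000 11.0000] v=[0.0000 0.0000]

Answer: 6.0000 11.0000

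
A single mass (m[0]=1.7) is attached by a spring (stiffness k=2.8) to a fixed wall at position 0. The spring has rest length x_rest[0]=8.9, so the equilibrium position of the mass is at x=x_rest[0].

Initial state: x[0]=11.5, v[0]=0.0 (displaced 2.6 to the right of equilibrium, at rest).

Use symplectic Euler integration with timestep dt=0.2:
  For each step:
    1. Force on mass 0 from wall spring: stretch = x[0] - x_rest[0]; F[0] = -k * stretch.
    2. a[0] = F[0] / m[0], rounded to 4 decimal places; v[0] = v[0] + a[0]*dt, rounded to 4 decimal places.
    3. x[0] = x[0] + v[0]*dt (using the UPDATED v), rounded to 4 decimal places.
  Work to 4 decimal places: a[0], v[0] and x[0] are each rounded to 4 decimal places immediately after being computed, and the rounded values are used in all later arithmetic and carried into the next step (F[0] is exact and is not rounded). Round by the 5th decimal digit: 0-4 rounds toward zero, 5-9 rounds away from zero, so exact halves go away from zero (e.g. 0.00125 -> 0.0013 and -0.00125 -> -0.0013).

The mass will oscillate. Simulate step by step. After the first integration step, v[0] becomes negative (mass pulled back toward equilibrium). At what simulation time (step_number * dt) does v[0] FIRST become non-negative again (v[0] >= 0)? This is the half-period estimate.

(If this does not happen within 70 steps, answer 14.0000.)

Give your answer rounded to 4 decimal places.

Answer: 2.6000

Derivation:
Step 0: x=[11.5000] v=[0.0000]
Step 1: x=[11.3287] v=[-0.8565]
Step 2: x=[10.9974] v=[-1.6565]
Step 3: x=[10.5279] v=[-2.3474]
Step 4: x=[9.9512] v=[-2.8836]
Step 5: x=[9.3052] v=[-3.2299]
Step 6: x=[8.6325] v=[-3.3634]
Step 7: x=[7.9774] v=[-3.2753]
Step 8: x=[7.3831] v=[-2.9714]
Step 9: x=[6.8888] v=[-2.4717]
Step 10: x=[6.5270] v=[-1.8092]
Step 11: x=[6.3215] v=[-1.0275]
Step 12: x=[6.2859] v=[-0.1781]
Step 13: x=[6.4225] v=[0.6830]
First v>=0 after going negative at step 13, time=2.6000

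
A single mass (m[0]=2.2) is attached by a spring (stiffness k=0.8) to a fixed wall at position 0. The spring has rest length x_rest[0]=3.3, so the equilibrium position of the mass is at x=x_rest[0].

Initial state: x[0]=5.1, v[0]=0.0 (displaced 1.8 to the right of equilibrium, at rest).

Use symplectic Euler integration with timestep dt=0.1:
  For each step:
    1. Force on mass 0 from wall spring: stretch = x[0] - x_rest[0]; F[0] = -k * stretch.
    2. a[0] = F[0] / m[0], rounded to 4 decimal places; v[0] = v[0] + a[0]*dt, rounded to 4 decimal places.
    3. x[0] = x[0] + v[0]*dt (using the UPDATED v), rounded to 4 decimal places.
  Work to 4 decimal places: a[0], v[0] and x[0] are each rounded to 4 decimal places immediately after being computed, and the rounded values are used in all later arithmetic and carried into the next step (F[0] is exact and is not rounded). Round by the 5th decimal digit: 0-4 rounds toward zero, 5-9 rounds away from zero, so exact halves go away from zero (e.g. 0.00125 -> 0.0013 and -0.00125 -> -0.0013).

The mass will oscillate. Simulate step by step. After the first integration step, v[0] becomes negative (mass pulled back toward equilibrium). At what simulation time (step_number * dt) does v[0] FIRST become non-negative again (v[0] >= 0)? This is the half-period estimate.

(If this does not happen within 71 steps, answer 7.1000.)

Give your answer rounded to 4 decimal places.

Answer: 5.3000

Derivation:
Step 0: x=[5.1000] v=[0.0000]
Step 1: x=[5.0935] v=[-0.0655]
Step 2: x=[5.0804] v=[-0.1307]
Step 3: x=[5.0609] v=[-0.1954]
Step 4: x=[5.0350] v=[-0.2594]
Step 5: x=[5.0028] v=[-0.3225]
Step 6: x=[4.9644] v=[-0.3844]
Step 7: x=[4.9199] v=[-0.4449]
Step 8: x=[4.8695] v=[-0.5038]
Step 9: x=[4.8134] v=[-0.5609]
Step 10: x=[4.7518] v=[-0.6159]
Step 11: x=[4.6849] v=[-0.6687]
Step 12: x=[4.6130] v=[-0.7191]
Step 13: x=[4.5363] v=[-0.7669]
Step 14: x=[4.4551] v=[-0.8119]
Step 15: x=[4.3697] v=[-0.8539]
Step 16: x=[4.2804] v=[-0.8928]
Step 17: x=[4.1876] v=[-0.9285]
Step 18: x=[4.0915] v=[-0.9608]
Step 19: x=[3.9925] v=[-0.9896]
Step 20: x=[3.8910] v=[-1.0148]
Step 21: x=[3.7874] v=[-1.0363]
Step 22: x=[3.6820] v=[-1.0540]
Step 23: x=[3.5752] v=[-1.0679]
Step 24: x=[3.4674] v=[-1.0779]
Step 25: x=[3.3590] v=[-1.0840]
Step 26: x=[3.2504] v=[-1.0862]
Step 27: x=[3.1420] v=[-1.0844]
Step 28: x=[3.0341] v=[-1.0787]
Step 29: x=[2.9272] v=[-1.0690]
Step 30: x=[2.8217] v=[-1.0554]
Step 31: x=[2.7179] v=[-1.0380]
Step 32: x=[2.6162] v=[-1.0168]
Step 33: x=[2.5170] v=[-0.9919]
Step 34: x=[2.4207] v=[-0.9634]
Step 35: x=[2.3276] v=[-0.9314]
Step 36: x=[2.2380] v=[-0.8960]
Step 37: x=[2.1523] v=[-0.8574]
Step 38: x=[2.0707] v=[-0.8157]
Step 39: x=[1.9936] v=[-0.7710]
Step 40: x=[1.9213] v=[-0.7235]
Step 41: x=[1.8540] v=[-0.6734]
Step 42: x=[1.7919] v=[-0.6208]
Step 43: x=[1.7353] v=[-0.5660]
Step 44: x=[1.6844] v=[-0.5091]
Step 45: x=[1.6394] v=[-0.4504]
Step 46: x=[1.6004] v=[-0.3900]
Step 47: x=[1.5676] v=[-0.3282]
Step 48: x=[1.5411] v=[-0.2652]
Step 49: x=[1.5210] v=[-0.2012]
Step 50: x=[1.5074] v=[-0.1365]
Step 51: x=[1.5003] v=[-0.0713]
Step 52: x=[1.4997] v=[-0.0059]
Step 53: x=[1.5057] v=[0.0596]
First v>=0 after going negative at step 53, time=5.3000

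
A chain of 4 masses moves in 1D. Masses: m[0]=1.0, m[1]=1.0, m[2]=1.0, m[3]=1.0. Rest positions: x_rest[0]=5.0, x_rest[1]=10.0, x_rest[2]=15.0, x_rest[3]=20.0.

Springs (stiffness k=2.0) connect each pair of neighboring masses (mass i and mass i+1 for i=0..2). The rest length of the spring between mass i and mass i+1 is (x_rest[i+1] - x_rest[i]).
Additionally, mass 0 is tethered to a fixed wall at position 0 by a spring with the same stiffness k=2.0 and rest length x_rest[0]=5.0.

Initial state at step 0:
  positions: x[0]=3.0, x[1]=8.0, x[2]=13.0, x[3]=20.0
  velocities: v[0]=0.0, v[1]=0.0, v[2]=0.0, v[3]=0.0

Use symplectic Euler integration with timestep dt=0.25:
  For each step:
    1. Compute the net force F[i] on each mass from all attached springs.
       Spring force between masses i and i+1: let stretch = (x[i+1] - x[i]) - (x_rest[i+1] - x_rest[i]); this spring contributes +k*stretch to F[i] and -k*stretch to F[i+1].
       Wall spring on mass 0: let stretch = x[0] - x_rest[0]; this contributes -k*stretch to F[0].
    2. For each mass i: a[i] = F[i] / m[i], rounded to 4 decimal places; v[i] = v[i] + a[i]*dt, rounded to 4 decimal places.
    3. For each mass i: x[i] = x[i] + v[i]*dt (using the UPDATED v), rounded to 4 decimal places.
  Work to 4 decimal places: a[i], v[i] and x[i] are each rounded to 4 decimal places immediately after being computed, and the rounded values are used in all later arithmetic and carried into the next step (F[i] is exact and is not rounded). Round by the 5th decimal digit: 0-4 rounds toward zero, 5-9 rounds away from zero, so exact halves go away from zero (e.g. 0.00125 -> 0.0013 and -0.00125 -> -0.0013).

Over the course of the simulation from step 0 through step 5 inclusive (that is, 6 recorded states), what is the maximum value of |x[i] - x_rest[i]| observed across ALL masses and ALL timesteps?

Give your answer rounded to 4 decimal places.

Step 0: x=[3.0000 8.0000 13.0000 20.0000] v=[0.0000 0.0000 0.0000 0.0000]
Step 1: x=[3.2500 8.0000 13.2500 19.7500] v=[1.0000 0.0000 1.0000 -1.0000]
Step 2: x=[3.6875 8.0625 13.6563 19.3125] v=[1.7500 0.2500 1.6250 -1.7500]
Step 3: x=[4.2110 8.2774 14.0704 18.7930] v=[2.0938 0.8594 1.6562 -2.0781]
Step 4: x=[4.7164 8.7081 14.3507 18.3082] v=[2.0215 1.7227 1.1210 -1.9394]
Step 5: x=[5.1312 9.3452 14.4203 17.9537] v=[1.6592 2.5482 0.2785 -1.4182]
Max displacement = 2.0463

Answer: 2.0463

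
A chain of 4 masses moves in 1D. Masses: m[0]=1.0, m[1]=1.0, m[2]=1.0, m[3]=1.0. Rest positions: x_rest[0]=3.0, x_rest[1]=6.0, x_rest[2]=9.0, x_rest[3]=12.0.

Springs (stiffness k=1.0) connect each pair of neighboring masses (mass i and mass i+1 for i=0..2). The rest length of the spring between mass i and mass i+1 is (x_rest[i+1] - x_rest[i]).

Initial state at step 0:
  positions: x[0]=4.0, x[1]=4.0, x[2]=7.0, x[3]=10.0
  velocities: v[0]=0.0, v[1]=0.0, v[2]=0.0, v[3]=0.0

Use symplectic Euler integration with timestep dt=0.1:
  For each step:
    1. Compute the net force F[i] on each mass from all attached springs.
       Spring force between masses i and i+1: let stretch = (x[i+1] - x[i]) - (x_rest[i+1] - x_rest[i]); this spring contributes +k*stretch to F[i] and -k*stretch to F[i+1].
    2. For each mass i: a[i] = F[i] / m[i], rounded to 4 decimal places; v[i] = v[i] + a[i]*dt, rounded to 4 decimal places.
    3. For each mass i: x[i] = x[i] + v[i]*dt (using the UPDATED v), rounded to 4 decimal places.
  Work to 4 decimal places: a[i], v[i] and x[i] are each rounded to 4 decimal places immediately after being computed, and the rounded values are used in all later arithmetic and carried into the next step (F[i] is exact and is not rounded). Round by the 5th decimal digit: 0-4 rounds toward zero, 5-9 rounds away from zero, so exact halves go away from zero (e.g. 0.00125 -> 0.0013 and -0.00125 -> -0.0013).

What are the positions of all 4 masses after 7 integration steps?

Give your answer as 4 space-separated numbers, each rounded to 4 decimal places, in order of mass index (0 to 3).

Answer: 3.2326 4.7322 7.0348 10.0007

Derivation:
Step 0: x=[4.0000 4.0000 7.0000 10.0000] v=[0.0000 0.0000 0.0000 0.0000]
Step 1: x=[3.9700 4.0300 7.0000 10.0000] v=[-0.3000 0.3000 0.0000 0.0000]
Step 2: x=[3.9106 4.0891 7.0003 10.0000] v=[-0.5940 0.5910 0.0030 0.0000]
Step 3: x=[3.8230 4.1755 7.0015 10.0000] v=[-0.8762 0.8643 0.0119 0.0000]
Step 4: x=[3.7089 4.2867 7.0044 10.0000] v=[-1.1410 1.1117 0.0292 0.0002]
Step 5: x=[3.5706 4.4193 7.0101 10.0001] v=[-1.3832 1.3257 0.0570 0.0006]
Step 6: x=[3.4108 4.5693 7.0198 10.0003] v=[-1.5983 1.4999 0.0969 0.0016]
Step 7: x=[3.2326 4.7322 7.0348 10.0007] v=[-1.7825 1.6291 0.1499 0.0036]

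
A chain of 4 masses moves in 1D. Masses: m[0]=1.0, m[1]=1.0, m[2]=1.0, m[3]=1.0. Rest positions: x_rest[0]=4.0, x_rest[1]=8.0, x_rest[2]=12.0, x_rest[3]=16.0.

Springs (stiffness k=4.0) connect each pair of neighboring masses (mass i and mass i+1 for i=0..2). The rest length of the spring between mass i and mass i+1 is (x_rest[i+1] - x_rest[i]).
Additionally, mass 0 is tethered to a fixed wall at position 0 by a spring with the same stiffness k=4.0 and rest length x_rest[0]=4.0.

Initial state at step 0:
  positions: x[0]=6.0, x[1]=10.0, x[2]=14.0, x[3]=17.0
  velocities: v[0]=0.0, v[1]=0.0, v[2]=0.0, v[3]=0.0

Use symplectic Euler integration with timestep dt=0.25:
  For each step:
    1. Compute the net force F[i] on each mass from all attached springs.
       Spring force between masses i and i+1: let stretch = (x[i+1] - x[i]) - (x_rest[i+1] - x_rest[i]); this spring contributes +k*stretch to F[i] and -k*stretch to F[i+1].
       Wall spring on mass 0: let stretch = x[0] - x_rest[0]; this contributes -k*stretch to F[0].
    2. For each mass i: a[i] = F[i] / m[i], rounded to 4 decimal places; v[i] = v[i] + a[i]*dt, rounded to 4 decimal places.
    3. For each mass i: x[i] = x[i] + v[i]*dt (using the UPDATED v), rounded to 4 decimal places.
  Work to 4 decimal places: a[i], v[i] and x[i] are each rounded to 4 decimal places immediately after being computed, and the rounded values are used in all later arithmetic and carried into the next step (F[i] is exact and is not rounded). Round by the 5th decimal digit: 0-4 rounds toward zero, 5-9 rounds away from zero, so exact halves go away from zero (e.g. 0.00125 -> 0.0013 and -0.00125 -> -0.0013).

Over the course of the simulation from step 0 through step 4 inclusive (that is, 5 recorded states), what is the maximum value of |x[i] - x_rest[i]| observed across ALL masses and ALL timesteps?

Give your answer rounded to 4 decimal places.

Answer: 2.1094

Derivation:
Step 0: x=[6.0000 10.0000 14.0000 17.0000] v=[0.0000 0.0000 0.0000 0.0000]
Step 1: x=[5.5000 10.0000 13.7500 17.2500] v=[-2.0000 0.0000 -1.0000 1.0000]
Step 2: x=[4.7500 9.8125 13.4375 17.6250] v=[-3.0000 -0.7500 -1.2500 1.5000]
Step 3: x=[4.0781 9.2656 13.2656 17.9531] v=[-2.6875 -2.1875 -0.6875 1.3125]
Step 4: x=[3.6836 8.4219 13.2656 18.1094] v=[-1.5781 -3.3750 0.0000 0.6250]
Max displacement = 2.1094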